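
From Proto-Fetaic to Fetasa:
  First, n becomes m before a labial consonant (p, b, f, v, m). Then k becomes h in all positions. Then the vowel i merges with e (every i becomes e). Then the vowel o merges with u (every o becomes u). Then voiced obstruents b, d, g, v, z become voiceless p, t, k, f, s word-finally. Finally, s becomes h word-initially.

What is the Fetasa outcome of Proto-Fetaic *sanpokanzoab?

hampuhanzuap

Fetasa: *sanpokanzoab > sampokanzoab > sampohanzoab > sampuhanzuab > sampuhanzuap > hampuhanzuap  (by nasal place assimilation, unconditioned shift, vowel merger, final devoicing, debuccalisation)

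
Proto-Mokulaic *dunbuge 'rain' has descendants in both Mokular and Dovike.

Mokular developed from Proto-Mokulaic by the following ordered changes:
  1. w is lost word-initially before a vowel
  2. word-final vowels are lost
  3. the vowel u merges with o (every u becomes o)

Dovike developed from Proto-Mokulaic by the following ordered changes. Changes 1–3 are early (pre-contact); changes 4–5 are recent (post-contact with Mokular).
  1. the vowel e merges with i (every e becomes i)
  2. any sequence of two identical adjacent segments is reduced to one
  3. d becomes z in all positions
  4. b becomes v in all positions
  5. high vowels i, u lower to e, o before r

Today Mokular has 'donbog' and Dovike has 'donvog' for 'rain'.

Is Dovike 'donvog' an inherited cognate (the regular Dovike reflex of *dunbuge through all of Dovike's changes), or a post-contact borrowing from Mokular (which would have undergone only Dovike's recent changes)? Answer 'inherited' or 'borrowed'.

If inherited, *dunbuge would pass through all of Dovike's changes:
Dovike: *dunbuge
  dunbuge → dunbugi   [vowel merger]
  dunbugi (rule 2 does not apply)
  dunbugi → zunbugi   [unconditioned shift]
  zunbugi → zunvugi   [unconditioned shift]
  zunvugi (rule 5 does not apply)
  giving Dovike zunvugi.
If borrowed from Mokular 'donbog' after the early changes, it would undergo only the recent ones:
  rule 4 (unconditioned shift): donbog → donvog
  rule 5 (pre-rhotic lowering): no change (donvog)
  ⇒ as a loan: donvog
Dovike 'donvog' matches the loan outcome 'donvog', not the inherited 'zunvugi' — it skipped the early Dovike changes, so it was borrowed from Mokular.

borrowed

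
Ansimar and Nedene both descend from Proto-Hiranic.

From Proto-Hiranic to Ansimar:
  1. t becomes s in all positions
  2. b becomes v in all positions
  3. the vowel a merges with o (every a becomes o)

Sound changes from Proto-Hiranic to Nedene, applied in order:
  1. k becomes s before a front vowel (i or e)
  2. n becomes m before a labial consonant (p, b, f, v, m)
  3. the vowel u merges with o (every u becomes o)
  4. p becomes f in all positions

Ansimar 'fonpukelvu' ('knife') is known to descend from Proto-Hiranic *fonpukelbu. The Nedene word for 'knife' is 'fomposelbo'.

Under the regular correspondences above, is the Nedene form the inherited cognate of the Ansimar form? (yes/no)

Derive the expected Nedene reflex of *fonpukelbu:
Nedene: *fonpukelbu
  fonpukelbu → fonpuselbu   [palatalisation]
  fonpuselbu → fompuselbu   [nasal place assimilation]
  fompuselbu → fomposelbo   [vowel merger]
  fomposelbo → fomfoselbo   [unconditioned shift]
  giving Nedene fomfoselbo.
The regular Nedene reflex would be 'fomfoselbo', but the attested form is 'fomposelbo'. The correspondence is irregular, so they are not cognates (the Nedene form has a different source).

no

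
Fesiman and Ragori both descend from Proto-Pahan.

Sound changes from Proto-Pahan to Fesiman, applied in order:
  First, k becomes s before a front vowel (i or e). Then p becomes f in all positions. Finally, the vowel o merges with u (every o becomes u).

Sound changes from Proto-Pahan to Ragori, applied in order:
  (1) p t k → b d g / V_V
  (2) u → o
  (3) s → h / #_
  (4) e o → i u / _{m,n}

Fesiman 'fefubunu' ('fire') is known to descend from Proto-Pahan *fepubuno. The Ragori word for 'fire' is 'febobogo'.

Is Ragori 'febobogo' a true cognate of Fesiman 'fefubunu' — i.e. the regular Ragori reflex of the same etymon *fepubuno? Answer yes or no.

Derive the expected Ragori reflex of *fepubuno:
Ragori: *fepubuno > febubuno > febobono > febobuno  (by intervocalic voicing, vowel merger, pre-nasal raising)
The regular Ragori reflex would be 'febobuno', but the attested form is 'febobogo'. The correspondence is irregular, so they are not cognates (the Ragori form has a different source).

no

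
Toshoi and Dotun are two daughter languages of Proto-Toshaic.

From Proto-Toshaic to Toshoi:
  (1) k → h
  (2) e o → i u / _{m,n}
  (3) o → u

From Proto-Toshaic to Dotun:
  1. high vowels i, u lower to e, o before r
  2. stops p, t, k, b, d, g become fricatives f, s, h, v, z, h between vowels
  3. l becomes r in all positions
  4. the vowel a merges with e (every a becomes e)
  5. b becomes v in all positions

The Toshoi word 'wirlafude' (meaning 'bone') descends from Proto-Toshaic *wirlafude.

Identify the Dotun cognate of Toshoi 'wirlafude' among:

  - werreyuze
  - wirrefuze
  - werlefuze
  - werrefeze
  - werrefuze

werrefuze

Dotun: *wirlafude > werlafude > werlafuze > werrafuze > werrefuze  (by pre-rhotic lowering, intervocalic lenition, unconditioned shift, vowel merger)
Only 'werrefuze' matches the regular Dotun development of *wirlafude.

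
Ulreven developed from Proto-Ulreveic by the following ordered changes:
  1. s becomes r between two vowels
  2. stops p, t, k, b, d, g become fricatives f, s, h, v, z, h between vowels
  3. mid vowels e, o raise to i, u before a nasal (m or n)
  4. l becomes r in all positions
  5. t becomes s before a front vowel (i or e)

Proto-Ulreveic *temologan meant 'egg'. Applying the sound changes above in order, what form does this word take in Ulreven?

simorohan

Ulreven: start from *temologan.
  rule 1: no change — temologan
  rule 2 (intervocalic lenition): temologan → temolohan
  rule 3 (pre-nasal raising): temolohan → timolohan
  rule 4 (unconditioned shift): timolohan → timorohan
  rule 5 (palatalisation): timorohan → simorohan
  ⇒ Ulreven simorohan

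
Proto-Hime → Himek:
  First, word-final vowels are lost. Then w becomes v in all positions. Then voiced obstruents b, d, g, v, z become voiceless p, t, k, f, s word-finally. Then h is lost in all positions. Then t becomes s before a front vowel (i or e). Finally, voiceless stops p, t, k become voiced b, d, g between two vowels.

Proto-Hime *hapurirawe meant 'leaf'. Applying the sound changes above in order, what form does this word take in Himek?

aburiraf

Himek: start from *hapurirawe.
  rule 1 (apocope): hapurirawe → hapuriraw
  rule 2 (unconditioned shift): hapuriraw → hapurirav
  rule 3 (final devoicing): hapurirav → hapuriraf
  rule 4 (h-loss): hapuriraf → apuriraf
  rule 5: no change — apuriraf
  rule 6 (intervocalic voicing): apuriraf → aburiraf
  ⇒ Himek aburiraf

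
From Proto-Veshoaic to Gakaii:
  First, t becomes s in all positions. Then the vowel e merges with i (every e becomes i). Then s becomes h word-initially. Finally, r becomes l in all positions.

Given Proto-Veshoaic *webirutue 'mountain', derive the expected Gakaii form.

Gakaii: start from *webirutue.
  rule 1 (unconditioned shift): webirutue → webirusue
  rule 2 (vowel merger): webirusue → wibirusui
  rule 3: no change — wibirusui
  rule 4 (unconditioned shift): wibirusui → wibilusui
  ⇒ Gakaii wibilusui

wibilusui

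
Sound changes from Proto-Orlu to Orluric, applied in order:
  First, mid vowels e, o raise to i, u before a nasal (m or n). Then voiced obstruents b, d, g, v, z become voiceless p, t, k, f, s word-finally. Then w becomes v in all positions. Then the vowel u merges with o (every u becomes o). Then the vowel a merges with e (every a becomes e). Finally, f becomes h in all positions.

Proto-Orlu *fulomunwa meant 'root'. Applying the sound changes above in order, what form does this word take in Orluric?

holomonve

Orluric: *fulomunwa > fulumunwa > fulumunva > folomonva > folomonve > holomonve  (by pre-nasal raising, unconditioned shift, vowel merger, vowel merger, unconditioned shift)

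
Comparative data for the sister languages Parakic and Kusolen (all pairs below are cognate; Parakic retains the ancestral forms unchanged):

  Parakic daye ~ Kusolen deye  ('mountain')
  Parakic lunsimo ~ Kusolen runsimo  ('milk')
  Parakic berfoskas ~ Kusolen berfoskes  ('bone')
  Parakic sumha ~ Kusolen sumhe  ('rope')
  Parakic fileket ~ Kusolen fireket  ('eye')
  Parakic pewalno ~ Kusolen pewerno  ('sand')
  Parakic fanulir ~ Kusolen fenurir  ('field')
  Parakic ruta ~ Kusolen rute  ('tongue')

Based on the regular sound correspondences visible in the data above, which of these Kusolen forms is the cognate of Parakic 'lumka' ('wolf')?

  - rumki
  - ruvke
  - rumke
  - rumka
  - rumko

lunsimo ~ runsimo — Parakic l corresponds to Kusolen r word-initially before a back vowel.
sumha ~ sumhe, ruta ~ rute — Parakic a corresponds to Kusolen e word-finally.
Applying these to Parakic 'lumka':
  lumka → rumka   (l→r word-initially before a back vowel)
  rumka → rumke   (a→e word-finally)
So the Kusolen cognate is 'rumke'.

rumke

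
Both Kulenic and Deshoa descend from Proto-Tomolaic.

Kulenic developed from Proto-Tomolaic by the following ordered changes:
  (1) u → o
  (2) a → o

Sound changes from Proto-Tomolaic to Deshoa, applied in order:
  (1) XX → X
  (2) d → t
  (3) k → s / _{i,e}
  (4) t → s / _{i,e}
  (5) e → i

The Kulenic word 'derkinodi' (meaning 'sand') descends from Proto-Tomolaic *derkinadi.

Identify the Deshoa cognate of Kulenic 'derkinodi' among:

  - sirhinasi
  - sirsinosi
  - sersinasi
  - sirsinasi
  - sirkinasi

sirsinasi

Deshoa: start from *derkinadi.
  rule 1: no change — derkinadi
  rule 2 (unconditioned shift): derkinadi → terkinati
  rule 3 (palatalisation): terkinati → tersinati
  rule 4 (palatalisation): tersinati → sersinasi
  rule 5 (vowel merger): sersinasi → sirsinasi
  ⇒ Deshoa sirsinasi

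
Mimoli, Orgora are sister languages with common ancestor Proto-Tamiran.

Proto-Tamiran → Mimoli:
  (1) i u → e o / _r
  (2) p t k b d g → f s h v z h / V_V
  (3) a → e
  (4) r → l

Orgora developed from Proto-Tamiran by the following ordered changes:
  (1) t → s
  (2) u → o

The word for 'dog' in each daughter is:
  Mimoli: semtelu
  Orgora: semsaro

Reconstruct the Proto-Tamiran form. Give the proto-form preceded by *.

Position 7: Mimoli has u, Orgora has o. Mimoli preserves u here (none of its changes turn any other segment into u), so the proto-segment is *u.
Position 6: Mimoli has l, Orgora has r. Orgora preserves r here (none of its changes turn any other segment into r), so the proto-segment is *r.
Position 5: Mimoli has e, Orgora has a. Orgora preserves a here (none of its changes turn any other segment into a), so the proto-segment is *a.
Verify the candidate proto-form against each daughter:
Mimoli: start from *semtaru.
  rule 1: no change — semtaru
  rule 2: no change — semtaru
  rule 3 (vowel merger): semtaru → semteru
  rule 4 (unconditioned shift): semteru → semtelu
  ⇒ Mimoli semtelu
Orgora: start from *semtaru.
  rule 1 (unconditioned shift): semtaru → semsaru
  rule 2 (vowel merger): semsaru → semsaro
  ⇒ Orgora semsaro
Only *semtaru yields all of Mimoli semtelu, Orgora semsaro.

*semtaru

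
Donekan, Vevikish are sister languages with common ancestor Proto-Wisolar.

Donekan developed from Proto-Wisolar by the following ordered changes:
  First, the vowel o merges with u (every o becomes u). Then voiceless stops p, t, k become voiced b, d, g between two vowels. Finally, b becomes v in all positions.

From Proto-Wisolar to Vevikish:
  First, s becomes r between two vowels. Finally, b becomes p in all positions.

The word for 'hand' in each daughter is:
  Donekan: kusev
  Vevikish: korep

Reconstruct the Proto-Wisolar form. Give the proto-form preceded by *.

*koseb

Position 5: Donekan has v, Vevikish has p. Taking the neighbouring segments as reconstructed: Donekan v could go back to *b or *v; Vevikish p could go back to *p or *b — the one source consistent with every daughter is *b.
Position 2: Donekan has u, Vevikish has o. Vevikish preserves o here (none of its changes turn any other segment into o), so the proto-segment is *o.
Verify the candidate proto-form against each daughter:
Donekan: start from *koseb.
  rule 1 (vowel merger): koseb → kuseb
  rule 2: no change — kuseb
  rule 3 (unconditioned shift): kuseb → kusev
  ⇒ Donekan kusev
Vevikish: start from *koseb.
  rule 1 (rhotacism): koseb → koreb
  rule 2 (unconditioned shift): koreb → korep
  ⇒ Vevikish korep
No other proto-form is consistent with every reflex, so the reconstruction is *koseb.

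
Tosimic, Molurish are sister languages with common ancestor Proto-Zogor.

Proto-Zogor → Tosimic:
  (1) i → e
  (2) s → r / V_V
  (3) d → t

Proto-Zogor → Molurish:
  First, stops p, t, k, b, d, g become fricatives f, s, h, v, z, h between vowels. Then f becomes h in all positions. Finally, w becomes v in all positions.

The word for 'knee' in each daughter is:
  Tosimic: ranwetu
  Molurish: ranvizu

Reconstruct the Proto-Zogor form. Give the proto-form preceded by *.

Position 5: Tosimic has e, Molurish has i. Molurish preserves i here (none of its changes turn any other segment into i), so the proto-segment is *i.
Position 6: Tosimic has t, Molurish has z. Taking the neighbouring segments as reconstructed: Tosimic t could go back to *t or *d; Molurish z could go back to *d or *z — the one source consistent with every daughter is *d.
Position 4: Tosimic has w, Molurish has v. Tosimic preserves w here (none of its changes turn any other segment into w), so the proto-segment is *w.
This points to *ranwidu. Verify forward in each daughter:
Tosimic: *ranwidu
  ranwidu → ranwedu   [vowel merger]
  ranwedu (rule 2 does not apply)
  ranwedu → ranwetu   [unconditioned shift]
  giving Tosimic ranwetu.
Molurish: *ranwidu > ranwizu > ranvizu  (by intervocalic lenition, unconditioned shift)
*ranwidu is the unique common source.

*ranwidu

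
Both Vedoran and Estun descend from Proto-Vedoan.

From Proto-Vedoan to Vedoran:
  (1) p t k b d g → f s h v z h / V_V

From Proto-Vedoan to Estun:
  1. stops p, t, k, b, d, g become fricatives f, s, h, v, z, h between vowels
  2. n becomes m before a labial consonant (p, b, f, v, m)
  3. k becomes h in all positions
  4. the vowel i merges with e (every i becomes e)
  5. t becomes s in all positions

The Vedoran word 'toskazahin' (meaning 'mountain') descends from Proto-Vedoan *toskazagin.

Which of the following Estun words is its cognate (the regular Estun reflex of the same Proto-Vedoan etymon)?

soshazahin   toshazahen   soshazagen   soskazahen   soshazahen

Estun: start from *toskazagin.
  rule 1 (intervocalic lenition): toskazagin → toskazahin
  rule 2: no change — toskazahin
  rule 3 (unconditioned shift): toskazahin → toshazahin
  rule 4 (vowel merger): toshazahin → toshazahen
  rule 5 (unconditioned shift): toshazahen → soshazahen
  ⇒ Estun soshazahen

soshazahen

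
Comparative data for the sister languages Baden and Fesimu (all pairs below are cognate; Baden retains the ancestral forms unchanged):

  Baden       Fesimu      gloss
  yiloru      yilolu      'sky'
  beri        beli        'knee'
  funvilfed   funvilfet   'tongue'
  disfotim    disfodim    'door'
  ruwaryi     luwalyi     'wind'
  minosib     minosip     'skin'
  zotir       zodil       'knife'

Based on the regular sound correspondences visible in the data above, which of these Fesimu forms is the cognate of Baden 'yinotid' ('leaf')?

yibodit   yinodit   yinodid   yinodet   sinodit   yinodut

yinodit

disfotim ~ disfodim, zotir ~ zodil — Baden t corresponds to Fesimu d between vowels (before a front vowel).
funvilfed ~ funvilfet — Baden d corresponds to Fesimu t word-finally.
Applying these to Baden 'yinotid':
  yinotid → yinodid   (t→d between vowels (before a front vowel))
  yinodid → yinodit   (d→t word-finally)
So the Fesimu cognate is 'yinodit'.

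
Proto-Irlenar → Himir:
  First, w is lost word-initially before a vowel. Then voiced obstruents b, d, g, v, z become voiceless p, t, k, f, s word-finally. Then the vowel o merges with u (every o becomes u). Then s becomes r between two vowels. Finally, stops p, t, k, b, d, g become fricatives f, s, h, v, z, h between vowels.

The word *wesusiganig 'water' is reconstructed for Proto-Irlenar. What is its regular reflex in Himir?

Himir: *wesusiganig
  wesusiganig → esusiganig   [glide loss]
  esusiganig → esusiganik   [final devoicing]
  esusiganik (rule 3 does not apply)
  esusiganik → eruriganik   [rhotacism]
  eruriganik → erurihanik   [intervocalic lenition]
  giving Himir erurihanik.

erurihanik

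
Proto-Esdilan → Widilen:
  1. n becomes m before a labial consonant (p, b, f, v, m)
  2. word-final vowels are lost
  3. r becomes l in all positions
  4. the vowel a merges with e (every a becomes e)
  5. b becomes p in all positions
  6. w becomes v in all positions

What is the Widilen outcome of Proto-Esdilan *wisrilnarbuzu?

vislilnelpuz

Widilen: *wisrilnarbuzu
  wisrilnarbuzu (rule 1 does not apply)
  wisrilnarbuzu → wisrilnarbuz   [apocope]
  wisrilnarbuz → wislilnalbuz   [unconditioned shift]
  wislilnalbuz → wislilnelbuz   [vowel merger]
  wislilnelbuz → wislilnelpuz   [unconditioned shift]
  wislilnelpuz → vislilnelpuz   [unconditioned shift]
  giving Widilen vislilnelpuz.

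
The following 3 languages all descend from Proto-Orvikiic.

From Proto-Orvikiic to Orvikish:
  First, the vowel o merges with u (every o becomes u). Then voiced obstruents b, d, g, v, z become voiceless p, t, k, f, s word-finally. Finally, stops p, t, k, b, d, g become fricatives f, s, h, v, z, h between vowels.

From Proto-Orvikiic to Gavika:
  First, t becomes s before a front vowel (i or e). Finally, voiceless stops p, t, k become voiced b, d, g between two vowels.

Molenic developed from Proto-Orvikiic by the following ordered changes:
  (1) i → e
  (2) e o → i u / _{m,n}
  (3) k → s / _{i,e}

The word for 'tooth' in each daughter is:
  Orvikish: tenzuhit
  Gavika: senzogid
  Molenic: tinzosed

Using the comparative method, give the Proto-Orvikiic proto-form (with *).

Position 1: Orvikish has t, Gavika has s, Molenic has t. Molenic preserves t here (none of its changes turn any other segment into t), so the proto-segment is *t.
Position 6: Orvikish has h, Gavika has g, Molenic has s. Taking the neighbouring segments as reconstructed: Orvikish h could go back to *k or *g or *h; Gavika g could go back to *k or *g; Molenic s could go back to *k or *s — the one source consistent with every daughter is *k.
Position 7: Orvikish has i, Gavika has i, Molenic has e. Orvikish preserves i here (none of its changes turn any other segment into i), so the proto-segment is *i.
Verify the candidate proto-form against each daughter:
Orvikish: *tenzokid > tenzukid > tenzukit > tenzuhit  (by vowel merger, final devoicing, intervocalic lenition)
Gavika: *tenzokid
  tenzokid → senzokid   [palatalisation]
  senzokid → senzogid   [intervocalic voicing]
  giving Gavika senzogid.
Molenic: start from *tenzokid.
  rule 1 (vowel merger): tenzokid → tenzoked
  rule 2 (pre-nasal raising): tenzoked → tinzoked
  rule 3 (palatalisation): tinzoked → tinzosed
  ⇒ Molenic tinzosed
Only *tenzokid yields all of Orvikish tenzuhit, Gavika senzogid, Molenic tinzosed.

*tenzokid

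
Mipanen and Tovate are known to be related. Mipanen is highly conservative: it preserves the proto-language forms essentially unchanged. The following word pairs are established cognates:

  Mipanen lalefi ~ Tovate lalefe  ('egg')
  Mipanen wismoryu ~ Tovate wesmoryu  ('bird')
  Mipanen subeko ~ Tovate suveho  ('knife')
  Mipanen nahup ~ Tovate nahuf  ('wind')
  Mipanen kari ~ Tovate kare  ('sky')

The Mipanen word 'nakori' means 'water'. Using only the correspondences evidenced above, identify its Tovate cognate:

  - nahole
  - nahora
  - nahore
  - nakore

subeko ~ suveho — Mipanen k corresponds to Tovate h between vowels (before a back vowel).
lalefi ~ lalefe, kari ~ kare — Mipanen i corresponds to Tovate e word-finally.
Applying these to Mipanen 'nakori':
  nakori → nahori   (k→h between vowels (before a back vowel))
  nahori → nahore   (i→e word-finally)
So the Tovate cognate is 'nahore'.

nahore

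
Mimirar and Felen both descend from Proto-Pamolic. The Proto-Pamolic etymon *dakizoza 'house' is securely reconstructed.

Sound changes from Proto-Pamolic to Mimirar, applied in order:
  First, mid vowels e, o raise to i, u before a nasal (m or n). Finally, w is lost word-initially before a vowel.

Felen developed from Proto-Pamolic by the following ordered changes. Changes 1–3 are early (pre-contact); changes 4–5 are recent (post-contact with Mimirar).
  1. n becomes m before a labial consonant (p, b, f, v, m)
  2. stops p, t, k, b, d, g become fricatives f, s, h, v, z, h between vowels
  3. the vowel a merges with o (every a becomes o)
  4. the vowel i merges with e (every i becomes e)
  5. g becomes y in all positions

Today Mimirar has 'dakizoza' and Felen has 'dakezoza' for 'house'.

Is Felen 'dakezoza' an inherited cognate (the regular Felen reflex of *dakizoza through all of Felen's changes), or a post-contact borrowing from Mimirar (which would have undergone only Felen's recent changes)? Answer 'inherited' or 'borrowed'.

If inherited, *dakizoza would pass through all of Felen's changes:
Felen: *dakizoza > dahizoza > dohizozo > dohezozo  (by intervocalic lenition, vowel merger, vowel merger)
If borrowed from Mimirar 'dakizoza' after the early changes, it would undergo only the recent ones:
  rule 4 (vowel merger): dakizoza → dakezoza
  rule 5 (unconditioned shift): no change (dakezoza)
  ⇒ as a loan: dakezoza
Felen 'dakezoza' matches the loan outcome 'dakezoza', not the inherited 'dohezozo' — it skipped the early Felen changes, so it was borrowed from Mimirar.

borrowed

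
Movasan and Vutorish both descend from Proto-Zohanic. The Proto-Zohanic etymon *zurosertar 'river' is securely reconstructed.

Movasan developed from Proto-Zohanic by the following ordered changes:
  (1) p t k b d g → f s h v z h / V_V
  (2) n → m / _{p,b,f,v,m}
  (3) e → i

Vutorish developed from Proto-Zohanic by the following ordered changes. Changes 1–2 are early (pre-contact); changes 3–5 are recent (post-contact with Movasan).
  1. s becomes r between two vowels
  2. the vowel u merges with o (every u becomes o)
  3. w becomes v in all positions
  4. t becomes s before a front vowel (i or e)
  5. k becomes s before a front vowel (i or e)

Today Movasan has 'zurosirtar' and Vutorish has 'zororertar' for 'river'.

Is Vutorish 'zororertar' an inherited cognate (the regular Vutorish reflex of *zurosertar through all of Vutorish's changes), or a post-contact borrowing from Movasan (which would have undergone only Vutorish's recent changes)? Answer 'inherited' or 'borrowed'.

inherited

If inherited, *zurosertar would pass through all of Vutorish's changes:
Vutorish: *zurosertar > zurorertar > zororertar  (by rhotacism, vowel merger)
If borrowed from Movasan 'zurosirtar' after the early changes, it would undergo only the recent ones:
  rule 3 (unconditioned shift): no change (zurosirtar)
  rule 4 (palatalisation): no change (zurosirtar)
  rule 5 (palatalisation): no change (zurosirtar)
  ⇒ as a loan: zurosirtar
Vutorish 'zororertar' matches the inherited outcome exactly, so it is an inherited cognate, not a loan.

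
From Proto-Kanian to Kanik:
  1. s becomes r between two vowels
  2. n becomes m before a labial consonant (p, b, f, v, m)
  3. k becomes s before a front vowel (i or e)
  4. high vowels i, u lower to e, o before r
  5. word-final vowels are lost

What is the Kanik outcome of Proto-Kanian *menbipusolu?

membiporol

Kanik: start from *menbipusolu.
  rule 1 (rhotacism): menbipusolu → menbipurolu
  rule 2 (nasal place assimilation): menbipurolu → membipurolu
  rule 3: no change — membipurolu
  rule 4 (pre-rhotic lowering): membipurolu → membiporolu
  rule 5 (apocope): membiporolu → membiporol
  ⇒ Kanik membiporol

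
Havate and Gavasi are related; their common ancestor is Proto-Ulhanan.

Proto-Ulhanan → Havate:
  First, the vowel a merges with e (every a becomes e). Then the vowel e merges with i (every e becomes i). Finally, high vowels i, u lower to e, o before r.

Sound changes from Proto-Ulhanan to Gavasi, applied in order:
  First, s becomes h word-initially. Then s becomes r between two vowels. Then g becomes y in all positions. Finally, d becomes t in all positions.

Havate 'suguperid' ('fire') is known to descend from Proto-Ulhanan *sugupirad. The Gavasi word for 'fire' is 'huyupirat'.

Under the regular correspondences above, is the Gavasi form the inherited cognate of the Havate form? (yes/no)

Derive the expected Gavasi reflex of *sugupirad:
Gavasi: *sugupirad > hugupirad > huyupirad > huyupirat  (by debuccalisation, unconditioned shift, unconditioned shift)
Gavasi 'huyupirat' matches the regular reflex exactly, so the pair is cognate.

yes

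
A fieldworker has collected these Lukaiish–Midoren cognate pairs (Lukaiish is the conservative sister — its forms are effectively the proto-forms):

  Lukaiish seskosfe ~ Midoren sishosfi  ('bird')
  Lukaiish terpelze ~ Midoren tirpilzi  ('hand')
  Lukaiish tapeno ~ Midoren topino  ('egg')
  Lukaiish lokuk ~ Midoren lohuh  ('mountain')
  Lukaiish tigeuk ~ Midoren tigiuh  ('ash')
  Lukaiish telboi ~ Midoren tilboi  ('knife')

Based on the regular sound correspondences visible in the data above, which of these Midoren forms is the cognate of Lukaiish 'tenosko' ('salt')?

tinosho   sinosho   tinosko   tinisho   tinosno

tinosho

tapeno ~ topino — Lukaiish e corresponds to Midoren i after a consonant, before a nasal.
seskosfe ~ sishosfi — Lukaiish k corresponds to Midoren h after a consonant, before a back vowel.
Applying these to Lukaiish 'tenosko':
  tenosko → tinosko   (e→i after a consonant, before a nasal)
  tinosko → tinosho   (k→h after a consonant, before a back vowel)
So the Midoren cognate is 'tinosho'.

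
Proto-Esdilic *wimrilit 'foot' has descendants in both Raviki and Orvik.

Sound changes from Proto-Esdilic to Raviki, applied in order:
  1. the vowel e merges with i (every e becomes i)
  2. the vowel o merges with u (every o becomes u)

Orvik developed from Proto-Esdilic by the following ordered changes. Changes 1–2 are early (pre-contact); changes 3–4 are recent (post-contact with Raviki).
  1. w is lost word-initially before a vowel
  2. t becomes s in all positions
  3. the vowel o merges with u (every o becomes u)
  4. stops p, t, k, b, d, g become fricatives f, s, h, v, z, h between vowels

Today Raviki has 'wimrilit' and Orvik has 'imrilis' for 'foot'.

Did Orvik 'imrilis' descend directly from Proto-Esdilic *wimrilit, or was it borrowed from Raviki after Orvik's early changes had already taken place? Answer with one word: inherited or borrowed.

If inherited, *wimrilit would pass through all of Orvik's changes:
Orvik: *wimrilit
  wimrilit → imrilit   [glide loss]
  imrilit → imrilis   [unconditioned shift]
  imrilis (rule 3 does not apply)
  imrilis (rule 4 does not apply)
  giving Orvik imrilis.
If borrowed from Raviki 'wimrilit' after the early changes, it would undergo only the recent ones:
  rule 3 (vowel merger): no change (wimrilit)
  rule 4 (intervocalic lenition): no change (wimrilit)
  ⇒ as a loan: wimrilit
Orvik 'imrilis' matches the inherited outcome exactly, so it is an inherited cognate, not a loan.

inherited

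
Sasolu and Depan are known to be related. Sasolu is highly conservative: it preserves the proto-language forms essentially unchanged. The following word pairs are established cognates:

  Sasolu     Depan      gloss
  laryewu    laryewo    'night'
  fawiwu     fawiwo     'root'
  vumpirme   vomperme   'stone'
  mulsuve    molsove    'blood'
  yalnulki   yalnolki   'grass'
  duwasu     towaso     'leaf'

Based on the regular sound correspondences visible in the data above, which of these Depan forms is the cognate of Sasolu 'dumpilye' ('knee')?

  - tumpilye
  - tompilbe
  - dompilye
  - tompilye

tompilye

duwasu ~ towaso — Sasolu d corresponds to Depan t word-initially before a back vowel.
vumpirme ~ vomperme — Sasolu u corresponds to Depan o after a consonant, before a nasal.
Applying these to Sasolu 'dumpilye':
  dumpilye → tumpilye   (d→t word-initially before a back vowel)
  tumpilye → tompilye   (u→o after a consonant, before a nasal)
So the Depan cognate is 'tompilye'.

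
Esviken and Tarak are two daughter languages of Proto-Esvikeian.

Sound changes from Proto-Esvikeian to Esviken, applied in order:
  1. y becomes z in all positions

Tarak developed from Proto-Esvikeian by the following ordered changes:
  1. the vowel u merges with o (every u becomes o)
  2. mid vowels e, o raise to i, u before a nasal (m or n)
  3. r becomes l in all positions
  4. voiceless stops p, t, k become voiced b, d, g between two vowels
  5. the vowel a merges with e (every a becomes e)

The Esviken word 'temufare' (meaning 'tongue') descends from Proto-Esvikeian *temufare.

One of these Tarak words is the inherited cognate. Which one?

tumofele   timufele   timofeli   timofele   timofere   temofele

Tarak: *temufare
  temufare → temofare   [vowel merger]
  temofare → timofare   [pre-nasal raising]
  timofare → timofale   [unconditioned shift]
  timofale (rule 4 does not apply)
  timofale → timofele   [vowel merger]
  giving Tarak timofele.
Only 'timofele' matches the regular Tarak development of *temufare.

timofele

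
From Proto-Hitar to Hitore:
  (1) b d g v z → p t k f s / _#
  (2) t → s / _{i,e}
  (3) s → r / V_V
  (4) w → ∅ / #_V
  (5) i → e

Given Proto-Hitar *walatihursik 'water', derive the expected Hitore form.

alarehursek

Hitore: *walatihursik
  walatihursik (rule 1 does not apply)
  walatihursik → walasihursik   [palatalisation]
  walasihursik → walarihursik   [rhotacism]
  walarihursik → alarihursik   [glide loss]
  alarihursik → alarehursek   [vowel merger]
  giving Hitore alarehursek.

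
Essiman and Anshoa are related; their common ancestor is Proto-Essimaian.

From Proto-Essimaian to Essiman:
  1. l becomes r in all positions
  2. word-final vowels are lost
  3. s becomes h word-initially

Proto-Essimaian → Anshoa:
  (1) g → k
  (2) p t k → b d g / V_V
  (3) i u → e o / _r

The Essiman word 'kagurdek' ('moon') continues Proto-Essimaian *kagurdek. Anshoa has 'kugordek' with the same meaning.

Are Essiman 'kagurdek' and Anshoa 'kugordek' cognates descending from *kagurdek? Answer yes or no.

Derive the expected Anshoa reflex of *kagurdek:
Anshoa: start from *kagurdek.
  rule 1 (unconditioned shift): kagurdek → kakurdek
  rule 2 (intervocalic voicing): kakurdek → kagurdek
  rule 3 (pre-rhotic lowering): kagurdek → kagordek
  ⇒ Anshoa kagordek
The regular Anshoa reflex would be 'kagordek', but the attested form is 'kugordek'. The correspondence is irregular, so they are not cognates (the Anshoa form has a different source).

no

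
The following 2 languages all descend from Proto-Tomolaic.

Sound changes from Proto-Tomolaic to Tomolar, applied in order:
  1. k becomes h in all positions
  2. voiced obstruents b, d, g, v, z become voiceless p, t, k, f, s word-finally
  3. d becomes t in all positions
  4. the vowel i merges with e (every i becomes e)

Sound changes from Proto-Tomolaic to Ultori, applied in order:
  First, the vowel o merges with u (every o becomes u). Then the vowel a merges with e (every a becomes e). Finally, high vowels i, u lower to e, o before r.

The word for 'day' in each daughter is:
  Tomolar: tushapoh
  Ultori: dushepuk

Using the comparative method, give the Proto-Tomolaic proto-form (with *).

Position 1: Tomolar has t, Ultori has d. Ultori preserves d here (none of its changes turn any other segment into d), so the proto-segment is *d.
Position 5: Tomolar has a, Ultori has e. Tomolar preserves a here (none of its changes turn any other segment into a), so the proto-segment is *a.
Position 7: Tomolar has o, Ultori has u. Tomolar preserves o here (none of its changes turn any other segment into o), so the proto-segment is *o.
Continuing position by position gives *dushapok; check it forward:
Tomolar: *dushapok
  dushapok → dushapoh   [unconditioned shift]
  dushapoh (rule 2 does not apply)
  dushapoh → tushapoh   [unconditioned shift]
  tushapoh (rule 4 does not apply)
  giving Tomolar tushapoh.
Ultori: *dushapok > dushapuk > dushepuk  (by vowel merger, vowel merger)
No other proto-form is consistent with every reflex, so the reconstruction is *dushapok.

*dushapok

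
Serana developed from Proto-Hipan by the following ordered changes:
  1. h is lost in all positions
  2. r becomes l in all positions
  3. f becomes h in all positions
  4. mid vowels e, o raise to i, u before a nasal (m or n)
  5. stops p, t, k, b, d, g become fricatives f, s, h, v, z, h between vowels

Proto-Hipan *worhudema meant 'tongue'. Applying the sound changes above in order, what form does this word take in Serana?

Serana: *worhudema
  worhudema → worudema   [h-loss]
  worudema → woludema   [unconditioned shift]
  woludema (rule 3 does not apply)
  woludema → woludima   [pre-nasal raising]
  woludima → woluzima   [intervocalic lenition]
  giving Serana woluzima.

woluzima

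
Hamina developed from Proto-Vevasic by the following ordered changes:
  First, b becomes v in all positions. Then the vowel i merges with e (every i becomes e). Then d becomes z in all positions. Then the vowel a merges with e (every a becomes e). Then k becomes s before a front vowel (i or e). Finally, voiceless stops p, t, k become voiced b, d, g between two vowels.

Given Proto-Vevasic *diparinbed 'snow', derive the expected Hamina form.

Hamina: *diparinbed
  diparinbed → diparinved   [unconditioned shift]
  diparinved → deparenved   [vowel merger]
  deparenved → zeparenvez   [unconditioned shift]
  zeparenvez → zeperenvez   [vowel merger]
  zeperenvez (rule 5 does not apply)
  zeperenvez → zeberenvez   [intervocalic voicing]
  giving Hamina zeberenvez.

zeberenvez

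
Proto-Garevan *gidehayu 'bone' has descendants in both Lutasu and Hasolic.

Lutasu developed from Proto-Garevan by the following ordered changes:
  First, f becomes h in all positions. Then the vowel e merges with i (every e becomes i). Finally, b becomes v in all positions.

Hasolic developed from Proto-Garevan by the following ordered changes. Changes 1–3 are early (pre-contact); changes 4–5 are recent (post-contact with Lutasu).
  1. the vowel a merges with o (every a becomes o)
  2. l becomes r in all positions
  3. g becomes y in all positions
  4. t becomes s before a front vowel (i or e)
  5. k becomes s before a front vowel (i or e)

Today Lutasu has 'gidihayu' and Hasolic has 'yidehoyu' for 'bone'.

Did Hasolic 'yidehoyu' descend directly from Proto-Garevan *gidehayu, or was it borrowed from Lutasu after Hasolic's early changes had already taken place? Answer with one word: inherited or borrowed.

If inherited, *gidehayu would pass through all of Hasolic's changes:
Hasolic: *gidehayu > gidehoyu > yidehoyu  (by vowel merger, unconditioned shift)
If borrowed from Lutasu 'gidihayu' after the early changes, it would undergo only the recent ones:
  rule 4 (palatalisation): no change (gidihayu)
  rule 5 (palatalisation): no change (gidihayu)
  ⇒ as a loan: gidihayu
Hasolic 'yidehoyu' matches the inherited outcome exactly, so it is an inherited cognate, not a loan.

inherited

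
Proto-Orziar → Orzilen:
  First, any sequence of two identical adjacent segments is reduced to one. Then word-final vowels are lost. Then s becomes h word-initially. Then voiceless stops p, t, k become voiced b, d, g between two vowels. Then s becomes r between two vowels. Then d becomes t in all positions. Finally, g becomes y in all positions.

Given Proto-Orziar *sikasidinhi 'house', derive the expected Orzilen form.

Orzilen: *sikasidinhi > sikasidinh > hikasidinh > higasidinh > higaridinh > higaritinh > hiyaritinh  (by apocope, debuccalisation, intervocalic voicing, rhotacism, unconditioned shift, unconditioned shift)

hiyaritinh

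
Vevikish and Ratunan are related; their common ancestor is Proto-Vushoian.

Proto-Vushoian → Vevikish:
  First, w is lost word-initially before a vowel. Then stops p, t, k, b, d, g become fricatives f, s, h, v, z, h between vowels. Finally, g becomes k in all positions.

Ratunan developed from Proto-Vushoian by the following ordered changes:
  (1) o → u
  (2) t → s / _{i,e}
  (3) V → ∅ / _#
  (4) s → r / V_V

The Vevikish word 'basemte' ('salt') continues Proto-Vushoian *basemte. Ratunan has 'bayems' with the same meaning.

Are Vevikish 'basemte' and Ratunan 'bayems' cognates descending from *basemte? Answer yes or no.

no

Derive the expected Ratunan reflex of *basemte:
Ratunan: *basemte
  basemte (rule 1 does not apply)
  basemte → basemse   [palatalisation]
  basemse → basems   [apocope]
  basems → barems   [rhotacism]
  giving Ratunan barems.
The regular Ratunan reflex would be 'barems', but the attested form is 'bayems'. The correspondence is irregular, so they are not cognates (the Ratunan form has a different source).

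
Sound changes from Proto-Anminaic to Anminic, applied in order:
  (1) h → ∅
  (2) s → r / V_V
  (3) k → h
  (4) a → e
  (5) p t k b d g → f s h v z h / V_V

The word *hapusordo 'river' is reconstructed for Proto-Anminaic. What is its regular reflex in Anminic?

Anminic: start from *hapusordo.
  rule 1 (h-loss): hapusordo → apusordo
  rule 2 (rhotacism): apusordo → apurordo
  rule 3: no change — apurordo
  rule 4 (vowel merger): apurordo → epurordo
  rule 5 (intervocalic lenition): epurordo → efurordo
  ⇒ Anminic efurordo

efurordo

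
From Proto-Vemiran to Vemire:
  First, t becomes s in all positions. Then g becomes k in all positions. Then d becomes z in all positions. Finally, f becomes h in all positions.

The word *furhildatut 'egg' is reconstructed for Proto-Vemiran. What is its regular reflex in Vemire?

hurhilzasus

Vemire: *furhildatut > furhildasus > furhilzasus > hurhilzasus  (by unconditioned shift, unconditioned shift, unconditioned shift)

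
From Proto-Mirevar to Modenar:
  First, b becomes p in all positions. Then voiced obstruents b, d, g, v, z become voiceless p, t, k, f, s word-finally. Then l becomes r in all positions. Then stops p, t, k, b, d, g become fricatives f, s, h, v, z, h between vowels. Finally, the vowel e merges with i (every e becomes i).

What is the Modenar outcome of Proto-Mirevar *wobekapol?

Modenar: start from *wobekapol.
  rule 1 (unconditioned shift): wobekapol → wopekapol
  rule 2: no change — wopekapol
  rule 3 (unconditioned shift): wopekapol → wopekapor
  rule 4 (intervocalic lenition): wopekapor → wofehafor
  rule 5 (vowel merger): wofehafor → wofihafor
  ⇒ Modenar wofihafor

wofihafor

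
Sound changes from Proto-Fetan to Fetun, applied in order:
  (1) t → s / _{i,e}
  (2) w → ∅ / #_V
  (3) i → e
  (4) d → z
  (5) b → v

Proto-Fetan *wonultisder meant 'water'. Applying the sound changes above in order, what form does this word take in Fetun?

Fetun: start from *wonultisder.
  rule 1 (palatalisation): wonultisder → wonulsisder
  rule 2 (glide loss): wonulsisder → onulsisder
  rule 3 (vowel merger): onulsisder → onulsesder
  rule 4 (unconditioned shift): onulsesder → onulseszer
  rule 5: no change — onulseszer
  ⇒ Fetun onulseszer

onulseszer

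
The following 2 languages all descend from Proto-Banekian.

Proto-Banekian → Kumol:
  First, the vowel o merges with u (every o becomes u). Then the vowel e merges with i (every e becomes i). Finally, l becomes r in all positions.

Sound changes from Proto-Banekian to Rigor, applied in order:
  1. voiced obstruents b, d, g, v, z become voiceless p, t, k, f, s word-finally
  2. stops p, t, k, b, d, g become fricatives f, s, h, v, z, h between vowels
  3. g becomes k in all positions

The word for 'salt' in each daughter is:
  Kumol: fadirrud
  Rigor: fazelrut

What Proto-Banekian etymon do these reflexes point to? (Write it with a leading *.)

*fadelrud

Position 8: Kumol has d, Rigor has t. Kumol preserves d here (none of its changes turn any other segment into d), so the proto-segment is *d.
Position 3: Kumol has d, Rigor has z. Kumol preserves d here (none of its changes turn any other segment into d), so the proto-segment is *d.
Verify the candidate proto-form against each daughter:
Kumol: *fadelrud > fadilrud > fadirrud  (by vowel merger, unconditioned shift)
Rigor: *fadelrud
  fadelrud → fadelrut   [final devoicing]
  fadelrut → fazelrut   [intervocalic lenition]
  fazelrut (rule 3 does not apply)
  giving Rigor fazelrut.
No other proto-form is consistent with every reflex, so the reconstruction is *fadelrud.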